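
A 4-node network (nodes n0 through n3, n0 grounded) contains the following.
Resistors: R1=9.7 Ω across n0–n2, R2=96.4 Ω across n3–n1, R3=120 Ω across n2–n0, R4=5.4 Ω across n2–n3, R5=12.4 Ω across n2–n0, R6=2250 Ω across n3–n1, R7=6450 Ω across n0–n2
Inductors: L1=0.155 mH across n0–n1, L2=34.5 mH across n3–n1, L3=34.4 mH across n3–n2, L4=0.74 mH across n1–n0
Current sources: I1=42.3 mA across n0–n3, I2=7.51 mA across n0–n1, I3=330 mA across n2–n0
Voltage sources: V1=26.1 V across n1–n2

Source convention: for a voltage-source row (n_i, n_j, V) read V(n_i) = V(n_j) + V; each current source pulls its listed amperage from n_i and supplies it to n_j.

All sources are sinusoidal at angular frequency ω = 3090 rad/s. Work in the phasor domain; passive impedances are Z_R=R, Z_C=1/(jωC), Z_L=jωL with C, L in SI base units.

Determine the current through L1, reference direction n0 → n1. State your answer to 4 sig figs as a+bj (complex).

Apply KCL at each of the 3 non-ground nodes and solve the resulting linear system.
Node n1: branches {R2, L1, L2, I2, R6, L4, V1} → V_1 = 0.1420+1.865j
Node n2: branches {R1, R3, R4, R5, L3, R7, I3, V1} → V_2 = -25.96+1.865j
Node n3: branches {R2, R4, I1, L2, R6, L3} → V_3 = -24.20+0.7846j
Source currents: i(V1)=-4.976+0.5751j

-3.894+0.2964j A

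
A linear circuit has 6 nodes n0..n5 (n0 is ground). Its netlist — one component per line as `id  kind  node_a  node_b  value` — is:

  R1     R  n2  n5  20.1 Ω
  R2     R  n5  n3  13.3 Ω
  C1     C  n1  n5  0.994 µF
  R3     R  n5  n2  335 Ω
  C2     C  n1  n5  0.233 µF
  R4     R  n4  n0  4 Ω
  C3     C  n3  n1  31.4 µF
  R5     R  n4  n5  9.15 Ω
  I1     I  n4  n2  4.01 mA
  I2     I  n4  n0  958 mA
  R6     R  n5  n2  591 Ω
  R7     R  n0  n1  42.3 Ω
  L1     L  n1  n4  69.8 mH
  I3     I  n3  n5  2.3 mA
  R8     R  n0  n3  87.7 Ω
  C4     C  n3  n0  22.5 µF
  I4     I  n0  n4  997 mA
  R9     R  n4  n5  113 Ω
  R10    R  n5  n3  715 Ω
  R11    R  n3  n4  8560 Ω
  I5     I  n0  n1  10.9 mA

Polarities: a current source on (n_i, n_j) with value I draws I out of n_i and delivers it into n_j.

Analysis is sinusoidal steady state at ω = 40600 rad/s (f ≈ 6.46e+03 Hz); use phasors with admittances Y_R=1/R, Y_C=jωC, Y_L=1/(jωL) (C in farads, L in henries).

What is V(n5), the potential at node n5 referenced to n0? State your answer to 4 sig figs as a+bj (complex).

MNA unknowns: 5 node voltages V₁..V_5
R1: Y=0.04975+0.000j on G[2,5]
R2: Y=0.07519+0.000j on G[5,3]
C1: Y=0.000+0.04036j on G[1,5]
R3: Y=0.002985+0.000j on G[5,2]
C2: Y=0.000+0.009460j on G[1,5]
R4: Y=0.2500+0.000j on G[4,0]
C3: Y=0.000+1.275j on G[3,1]
R5: Y=0.1093+0.000j on G[4,5]
I1: z[4]−=0.00401, z[2]+=0.00401
I2: z[4]−=0.958, z[0]+=0.958
R6: Y=0.001692+0.000j on G[5,2]
R7: Y=0.02364+0.000j on G[0,1]
L1: Y=0.000-0.0003529j on G[1,4]
I3: z[3]−=0.0023, z[5]+=0.0023
R8: Y=0.01140+0.000j on G[0,3]
C4: Y=0.000+0.9135j on G[3,0]
I4: z[0]−=0.997, z[4]+=0.997
R9: Y=0.008850+0.000j on G[4,5]
R10: Y=0.001399+0.000j on G[5,3]
R11: Y=0.0001168+0.000j on G[3,4]
I5: z[0]−=0.0109, z[1]+=0.0109
solve → V1=0.008941-0.02762j, V2=0.1834-0.04107j, V3=0.004524-0.01870j, V4=0.1302-0.01307j, V5=0.1097-0.04107j

0.1097-0.04107j V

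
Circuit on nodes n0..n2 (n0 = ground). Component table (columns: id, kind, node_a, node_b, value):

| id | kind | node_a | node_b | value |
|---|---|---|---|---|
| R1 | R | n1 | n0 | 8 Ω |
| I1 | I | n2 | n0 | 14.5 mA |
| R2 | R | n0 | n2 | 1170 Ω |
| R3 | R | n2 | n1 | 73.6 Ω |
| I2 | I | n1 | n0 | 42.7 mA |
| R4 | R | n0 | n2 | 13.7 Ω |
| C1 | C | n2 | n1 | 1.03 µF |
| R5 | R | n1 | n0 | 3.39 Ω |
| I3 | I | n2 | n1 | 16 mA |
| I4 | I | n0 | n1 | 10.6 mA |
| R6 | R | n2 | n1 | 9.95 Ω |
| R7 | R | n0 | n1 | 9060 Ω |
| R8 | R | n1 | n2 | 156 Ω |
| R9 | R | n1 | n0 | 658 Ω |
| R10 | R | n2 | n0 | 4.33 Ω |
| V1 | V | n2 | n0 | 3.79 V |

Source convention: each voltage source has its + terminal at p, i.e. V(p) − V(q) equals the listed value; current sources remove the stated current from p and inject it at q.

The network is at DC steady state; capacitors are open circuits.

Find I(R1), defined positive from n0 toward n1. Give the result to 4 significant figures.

Apply KCL at each of the 2 non-ground nodes and solve the resulting linear system.
Node n1: branches {R1, R3, I2, C1, R5, I3, I4, R6, R7, R8, R9} → V_1 = 0.8127
Node n2: branches {I1, R2, R3, R4, C1, I3, R6, R8, R10, V1} → V_2 = 3.790
Source currents: i(V1)=-1.544

-0.1016 A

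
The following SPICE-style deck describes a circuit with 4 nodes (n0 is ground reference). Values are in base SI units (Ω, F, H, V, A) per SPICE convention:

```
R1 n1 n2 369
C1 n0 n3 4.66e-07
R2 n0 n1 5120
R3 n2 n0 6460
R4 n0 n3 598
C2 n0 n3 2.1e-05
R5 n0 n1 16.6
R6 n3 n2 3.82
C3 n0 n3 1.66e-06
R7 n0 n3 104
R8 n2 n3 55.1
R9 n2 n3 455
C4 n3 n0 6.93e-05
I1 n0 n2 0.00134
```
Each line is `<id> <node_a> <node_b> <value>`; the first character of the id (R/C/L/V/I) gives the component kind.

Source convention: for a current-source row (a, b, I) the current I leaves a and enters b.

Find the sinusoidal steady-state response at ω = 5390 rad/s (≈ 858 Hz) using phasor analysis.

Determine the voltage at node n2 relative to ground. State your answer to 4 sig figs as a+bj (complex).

0.004778-0.002636j V

MNA unknowns: 3 node voltages V₁..V_3
R1: Y=0.002710+0.000j on G[1,2]
C1: Y=0.000+0.002512j on G[0,3]
R2: Y=0.0001953+0.000j on G[0,1]
R3: Y=0.0001548+0.000j on G[2,0]
R4: Y=0.001672+0.000j on G[0,3]
C2: Y=0.000+0.1132j on G[0,3]
R5: Y=0.06024+0.000j on G[0,1]
R6: Y=0.2618+0.000j on G[3,2]
C3: Y=0.000+0.008947j on G[0,3]
R7: Y=0.009615+0.000j on G[0,3]
R8: Y=0.01815+0.000j on G[2,3]
R9: Y=0.002198+0.000j on G[2,3]
C4: Y=0.000+0.3735j on G[3,0]
I1: z[0]−=0.00134, z[2]+=0.00134
solve → V1=0.0002051-0.0001131j, V2=0.004778-0.002636j, V3=7.485e-05-0.002662j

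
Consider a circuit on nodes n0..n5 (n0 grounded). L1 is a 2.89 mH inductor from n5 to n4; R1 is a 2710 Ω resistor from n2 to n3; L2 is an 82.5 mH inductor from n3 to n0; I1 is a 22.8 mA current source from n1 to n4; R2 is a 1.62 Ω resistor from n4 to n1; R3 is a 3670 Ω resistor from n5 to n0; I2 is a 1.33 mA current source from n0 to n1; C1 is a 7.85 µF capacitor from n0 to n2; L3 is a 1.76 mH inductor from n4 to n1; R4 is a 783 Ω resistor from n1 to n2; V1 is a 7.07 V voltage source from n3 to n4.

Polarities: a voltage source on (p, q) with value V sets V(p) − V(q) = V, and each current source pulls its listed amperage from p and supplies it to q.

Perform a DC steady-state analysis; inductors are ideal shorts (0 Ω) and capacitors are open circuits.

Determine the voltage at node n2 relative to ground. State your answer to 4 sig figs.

-5.485 V

Element admittances at DC:
  L1: short n5↔n4 (DC inductor)
  Y(R1) = 0.0003690 S between n2,n3
  L2: short n3↔n0 (DC inductor)
  I1: injects 0.0228 A into n4 (from n1)
  Y(R2) = 0.6173 S between n4,n1
  Y(R3) = 0.0002725 S between n5,n0
  I2: injects 0.00133 A into n1 (from n0)
  Y(C1) = 0.000 S between n0,n2
  L3: short n4↔n1 (DC inductor)
  Y(R4) = 0.001277 S between n1,n2
  V1: constraint V(n3)−V(n4) = 7.07
Assemble and solve the 9×9 MNA system:
  V(n1)=-7.070  V(n2)=-5.485  V(n3)=0.000  V(n4)=-7.070  V(n5)=-7.070
  i(L1)=0.001926  i(L2)=0.003256  i(L3)=0.01945  i(V1)=-0.005280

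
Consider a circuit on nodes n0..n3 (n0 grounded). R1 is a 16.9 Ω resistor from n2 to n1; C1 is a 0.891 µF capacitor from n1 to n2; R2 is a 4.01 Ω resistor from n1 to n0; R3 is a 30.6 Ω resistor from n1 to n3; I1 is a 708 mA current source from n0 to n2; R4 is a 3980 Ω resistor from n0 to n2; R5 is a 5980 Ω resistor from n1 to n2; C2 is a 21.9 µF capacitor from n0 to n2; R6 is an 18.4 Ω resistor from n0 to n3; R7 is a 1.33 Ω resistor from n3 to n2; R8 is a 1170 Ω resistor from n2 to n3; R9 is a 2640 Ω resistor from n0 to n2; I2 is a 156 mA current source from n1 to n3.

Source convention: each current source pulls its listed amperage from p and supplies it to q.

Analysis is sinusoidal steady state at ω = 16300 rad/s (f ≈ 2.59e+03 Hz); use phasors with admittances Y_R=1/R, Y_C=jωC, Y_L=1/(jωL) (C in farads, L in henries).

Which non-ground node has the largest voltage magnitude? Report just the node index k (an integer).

2

Apply KCL at each of the 3 non-ground nodes and solve the resulting linear system.
Node n1: branches {R1, C1, R2, R3, R5, I2} → V_1 = -0.2128-0.4903j
Node n2: branches {R1, C1, I1, R4, R5, C2, R7, R8, R9} → V_2 = 0.6245-2.019j
Node n3: branches {R3, R6, R7, R8, I2} → V_3 = 0.7372-1.829j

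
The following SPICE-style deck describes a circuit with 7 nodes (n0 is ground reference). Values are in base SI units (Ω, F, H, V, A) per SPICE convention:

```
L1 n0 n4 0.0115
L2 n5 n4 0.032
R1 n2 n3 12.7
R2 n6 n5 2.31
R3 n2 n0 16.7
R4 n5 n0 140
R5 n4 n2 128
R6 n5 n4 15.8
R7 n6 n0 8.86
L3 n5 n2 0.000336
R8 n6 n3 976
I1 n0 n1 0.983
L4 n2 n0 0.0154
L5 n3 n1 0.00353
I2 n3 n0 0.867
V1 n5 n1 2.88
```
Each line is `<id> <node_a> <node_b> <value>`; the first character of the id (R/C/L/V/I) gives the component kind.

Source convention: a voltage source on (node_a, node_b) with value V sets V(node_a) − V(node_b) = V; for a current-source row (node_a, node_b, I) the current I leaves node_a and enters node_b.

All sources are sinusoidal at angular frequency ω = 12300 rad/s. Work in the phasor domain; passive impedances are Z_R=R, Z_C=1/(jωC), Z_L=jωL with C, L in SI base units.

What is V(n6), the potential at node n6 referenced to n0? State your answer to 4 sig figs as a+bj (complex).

MNA unknowns: 6 node voltages V₁..V_6 plus 1 source current (V1)
L1: Y=0.000-0.007070j on G[0,4]
L2: Y=0.000-0.002541j on G[5,4]
R1: Y=0.07874+0.000j on G[2,3]
R2: Y=0.4329+0.000j on G[6,5]
R3: Y=0.05988+0.000j on G[2,0]
R4: Y=0.007143+0.000j on G[5,0]
R5: Y=0.007812+0.000j on G[4,2]
R6: Y=0.06329+0.000j on G[5,4]
R7: Y=0.1129+0.000j on G[6,0]
L3: Y=0.000-0.2420j on G[5,2]
R8: Y=0.001025+0.000j on G[6,3]
I1: z[0]−=0.983, z[1]+=0.983
L4: Y=0.000-0.005279j on G[2,0]
L5: Y=0.000-0.02303j on G[3,1]
I2: z[3]−=0.867, z[0]+=0.867
V1: row V5−V1=2.88, i_V1 at 5,1
solve → V1=-2.112+1.294j, V2=0.7808-1.923j, V3=-8.630-3.767j, V4=0.6799+1.005j, V5=0.7681+1.294j, V6=0.5919+1.017j
aux → i_V1=-0.8664-0.1501j

0.5919+1.017j V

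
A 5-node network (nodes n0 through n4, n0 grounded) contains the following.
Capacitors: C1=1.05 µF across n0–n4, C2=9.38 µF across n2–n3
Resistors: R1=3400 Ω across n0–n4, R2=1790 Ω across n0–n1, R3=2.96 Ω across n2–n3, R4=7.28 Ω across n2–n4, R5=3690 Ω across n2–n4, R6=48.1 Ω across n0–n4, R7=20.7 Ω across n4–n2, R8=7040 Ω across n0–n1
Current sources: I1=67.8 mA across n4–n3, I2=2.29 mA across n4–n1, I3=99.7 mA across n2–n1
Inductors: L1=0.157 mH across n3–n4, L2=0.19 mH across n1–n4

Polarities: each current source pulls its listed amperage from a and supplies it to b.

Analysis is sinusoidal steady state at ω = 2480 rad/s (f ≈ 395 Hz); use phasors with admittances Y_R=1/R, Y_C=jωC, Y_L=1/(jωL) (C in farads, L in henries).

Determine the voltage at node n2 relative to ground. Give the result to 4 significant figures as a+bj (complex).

-0.1897+0.007765j V

Apply KCL at each of the 4 non-ground nodes and solve the resulting linear system.
Node n1: branches {R2, I2, L2, R8, I3} → V_1 = -0.0001673+0.04653j
Node n2: branches {C2, R3, R4, R5, R7, I3} → V_2 = -0.1897+0.007765j
Node n3: branches {C2, R3, I1, L1} → V_3 = 0.0004899-0.0002207j
Node n4: branches {C1, R1, I1, R4, L1, I2, R5, R6, L2, R7} → V_4 = -0.0001827-0.001524j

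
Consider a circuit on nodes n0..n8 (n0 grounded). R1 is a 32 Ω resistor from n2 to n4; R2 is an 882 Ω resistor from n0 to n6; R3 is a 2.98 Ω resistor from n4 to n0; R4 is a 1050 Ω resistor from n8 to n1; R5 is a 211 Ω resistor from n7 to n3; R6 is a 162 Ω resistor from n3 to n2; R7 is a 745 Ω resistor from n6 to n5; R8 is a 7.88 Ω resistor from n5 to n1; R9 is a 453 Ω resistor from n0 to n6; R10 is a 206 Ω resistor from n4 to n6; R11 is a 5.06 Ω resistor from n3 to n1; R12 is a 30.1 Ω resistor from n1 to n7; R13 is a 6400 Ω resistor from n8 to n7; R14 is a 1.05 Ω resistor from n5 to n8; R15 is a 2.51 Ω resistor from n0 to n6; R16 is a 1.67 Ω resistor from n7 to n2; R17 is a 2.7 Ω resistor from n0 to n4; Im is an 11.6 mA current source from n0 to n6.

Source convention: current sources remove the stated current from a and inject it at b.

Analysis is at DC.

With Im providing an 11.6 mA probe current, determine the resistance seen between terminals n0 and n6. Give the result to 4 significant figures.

R_eq = 2.452 Ω

Element admittances at DC:
  Y(R1) = 0.03125 S between n2,n4
  Y(R2) = 0.001134 S between n0,n6
  Y(R3) = 0.3356 S between n4,n0
  Y(R4) = 0.0009524 S between n8,n1
  Y(R5) = 0.004739 S between n7,n3
  Y(R6) = 0.006173 S between n3,n2
  Y(R7) = 0.001342 S between n6,n5
  Y(R8) = 0.1269 S between n5,n1
  Y(R9) = 0.002208 S between n0,n6
  Y(R10) = 0.004854 S between n4,n6
  Y(R11) = 0.1976 S between n3,n1
  Y(R12) = 0.03322 S between n1,n7
  Y(R13) = 0.0001563 S between n8,n7
  Y(R14) = 0.9524 S between n5,n8
  Y(R15) = 0.3984 S between n0,n6
  Y(R16) = 0.5988 S between n7,n2
  Y(R17) = 0.3704 S between n0,n4
  Im: injects 0.0116 A into n6 (from n0)
Assemble and solve the 8×8 MNA system:
  V(n1)=0.002199  V(n2)=0.001359  V(n3)=0.002156  V(n4)=0.0002433  V(n5)=0.002470  V(n6)=0.02845  V(n7)=0.001409  V(n8)=0.002470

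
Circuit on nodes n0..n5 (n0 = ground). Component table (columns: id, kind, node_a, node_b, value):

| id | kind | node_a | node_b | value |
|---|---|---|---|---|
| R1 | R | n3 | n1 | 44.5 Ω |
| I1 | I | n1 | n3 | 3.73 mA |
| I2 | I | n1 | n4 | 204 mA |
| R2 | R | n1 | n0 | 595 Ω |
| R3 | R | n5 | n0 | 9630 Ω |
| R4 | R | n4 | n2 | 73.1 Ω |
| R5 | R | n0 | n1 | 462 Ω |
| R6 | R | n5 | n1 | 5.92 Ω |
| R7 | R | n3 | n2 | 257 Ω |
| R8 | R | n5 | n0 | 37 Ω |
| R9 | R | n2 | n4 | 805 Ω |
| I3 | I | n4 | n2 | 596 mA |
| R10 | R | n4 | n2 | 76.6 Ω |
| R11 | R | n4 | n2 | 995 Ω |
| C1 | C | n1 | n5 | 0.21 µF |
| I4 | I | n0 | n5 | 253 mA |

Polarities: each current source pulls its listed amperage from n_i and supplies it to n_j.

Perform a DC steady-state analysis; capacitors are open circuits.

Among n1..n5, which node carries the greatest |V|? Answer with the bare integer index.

Apply KCL at each of the 5 non-ground nodes and solve the resulting linear system.
Node n1: branches {R1, I1, I2, R2, R5, R6, C1} → V_1 = 8.008
Node n2: branches {R4, R7, R9, I3, R10, R11} → V_2 = 69.68
Node n3: branches {R1, I1, R7} → V_3 = 17.25
Node n4: branches {I2, R4, R9, I3, R10, R11} → V_4 = 56.15
Node n5: branches {R3, R6, R8, C1, I4} → V_5 = 8.190

2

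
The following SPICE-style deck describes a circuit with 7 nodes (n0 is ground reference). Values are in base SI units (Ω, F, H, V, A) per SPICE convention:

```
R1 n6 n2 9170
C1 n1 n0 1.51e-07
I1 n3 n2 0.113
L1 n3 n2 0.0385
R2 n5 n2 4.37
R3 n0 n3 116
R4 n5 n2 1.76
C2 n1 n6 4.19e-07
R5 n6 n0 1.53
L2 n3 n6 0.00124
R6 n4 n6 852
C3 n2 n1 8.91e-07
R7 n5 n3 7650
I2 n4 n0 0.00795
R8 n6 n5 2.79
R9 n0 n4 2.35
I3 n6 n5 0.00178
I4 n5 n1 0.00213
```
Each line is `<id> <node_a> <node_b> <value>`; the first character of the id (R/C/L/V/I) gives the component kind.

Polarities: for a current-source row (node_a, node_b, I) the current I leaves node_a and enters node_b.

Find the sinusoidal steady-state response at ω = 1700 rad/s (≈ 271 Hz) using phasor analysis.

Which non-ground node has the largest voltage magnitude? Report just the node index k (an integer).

1

Element admittances at ω=1700 rad/s:
  Y(R1) = 0.0001091+0.000j S between n6,n2
  Y(C1) = 0.000+0.0002567j S between n1,n0
  I1: injects 0.113 A into n2 (from n3)
  Y(L1) = 0.000-0.01528j S between n3,n2
  Y(R2) = 0.2288+0.000j S between n5,n2
  Y(R3) = 0.008621+0.000j S between n0,n3
  Y(R4) = 0.5682+0.000j S between n5,n2
  Y(C2) = 0.000+0.0007123j S between n1,n6
  Y(R5) = 0.6536+0.000j S between n6,n0
  Y(L2) = 0.000-0.4744j S between n3,n6
  Y(R6) = 0.001174+0.000j S between n4,n6
  Y(C3) = 0.000+0.001515j S between n2,n1
  Y(R7) = 0.0001307+0.000j S between n5,n3
  I2: injects 0.00795 A into n0 (from n4)
  Y(R8) = 0.3584+0.000j S between n6,n5
  Y(R9) = 0.4255+0.000j S between n0,n4
  I3: injects 0.00178 A into n5 (from n6)
  I4: injects 0.00213 A into n1 (from n5)
Assemble and solve the 6×6 MNA system:
  V(n1)=0.2711-0.8393j  V(n2)=0.4448+0.02863j  V(n3)=0.009343-0.2272j  V(n4)=-0.01863+7.935e-06j  V(n5)=0.3063+0.02061j  V(n6)=-0.0004855+0.002885j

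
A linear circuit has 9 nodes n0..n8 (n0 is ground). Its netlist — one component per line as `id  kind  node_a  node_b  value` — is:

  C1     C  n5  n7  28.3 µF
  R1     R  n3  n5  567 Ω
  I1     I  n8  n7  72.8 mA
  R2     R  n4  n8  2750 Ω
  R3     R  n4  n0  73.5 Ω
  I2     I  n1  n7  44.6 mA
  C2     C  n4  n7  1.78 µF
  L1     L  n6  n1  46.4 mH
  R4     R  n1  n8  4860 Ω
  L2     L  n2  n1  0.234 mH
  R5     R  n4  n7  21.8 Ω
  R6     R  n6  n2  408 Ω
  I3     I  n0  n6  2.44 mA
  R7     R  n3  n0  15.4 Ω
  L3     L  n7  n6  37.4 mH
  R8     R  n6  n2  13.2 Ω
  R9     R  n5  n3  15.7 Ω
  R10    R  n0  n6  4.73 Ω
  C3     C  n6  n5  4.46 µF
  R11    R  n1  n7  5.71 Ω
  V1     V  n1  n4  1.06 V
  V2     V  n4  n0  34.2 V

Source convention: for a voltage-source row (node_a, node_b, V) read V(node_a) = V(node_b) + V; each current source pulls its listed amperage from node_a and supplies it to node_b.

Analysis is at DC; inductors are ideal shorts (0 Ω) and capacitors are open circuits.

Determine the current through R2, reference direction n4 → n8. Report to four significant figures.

MNA unknowns: 8 node voltages V₁..V_8 plus 5 source currents (L1, L2, L3, V1, V2)
C1: Y=0.000 on G[5,7]
R1: Y=0.001764 on G[3,5]
I1: z[8]−=0.0728, z[7]+=0.0728
R2: Y=0.0003636 on G[4,8]
R3: Y=0.01361 on G[4,0]
I2: z[1]−=0.0446, z[7]+=0.0446
C2: Y=0.000 on G[4,7]
L1: row V6−V1=0, i_L1 at 6,1
R4: Y=0.0002058 on G[1,8]
L2: row V2−V1=0, i_L2 at 2,1
R5: Y=0.04587 on G[4,7]
R6: Y=0.002451 on G[6,2]
I3: z[0]−=0.00244, z[6]+=0.00244
R7: Y=0.06494 on G[3,0]
L3: row V7−V6=0, i_L3 at 7,6
R8: Y=0.07576 on G[6,2]
R9: Y=0.06369 on G[5,3]
R10: Y=0.2114 on G[0,6]
C3: Y=0.000 on G[6,5]
R11: Y=0.1751 on G[1,7]
V1: row V1−V4=1.06, i_V1 at 1,4
V2: row V4−V0=34.2, i_V2 at 4,0
solve → V1=35.26, V2=35.26, V3=0.000, V4=34.20, V5=0.000, V6=35.26, V7=35.26, V8=-93.27
aux → i_L1=-7.383, i_L2=0.000, i_L3=0.06878, i_V1=-7.454, i_V2=-7.917

0.04635 A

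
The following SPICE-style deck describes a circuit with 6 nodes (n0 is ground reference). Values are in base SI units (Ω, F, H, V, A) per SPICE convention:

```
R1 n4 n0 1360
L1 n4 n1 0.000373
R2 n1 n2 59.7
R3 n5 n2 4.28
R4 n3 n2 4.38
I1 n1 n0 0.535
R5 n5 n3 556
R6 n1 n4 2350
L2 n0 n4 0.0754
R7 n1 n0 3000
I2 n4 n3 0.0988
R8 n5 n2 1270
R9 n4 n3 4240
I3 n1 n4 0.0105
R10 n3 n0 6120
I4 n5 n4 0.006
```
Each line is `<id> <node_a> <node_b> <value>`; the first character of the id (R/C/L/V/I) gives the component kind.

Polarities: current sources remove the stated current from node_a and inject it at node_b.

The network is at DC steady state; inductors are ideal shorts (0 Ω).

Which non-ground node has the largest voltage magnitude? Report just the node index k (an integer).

3

Element admittances at DC:
  Y(R1) = 0.0007353 S between n4,n0
  L1: short n4↔n1 (DC inductor)
  Y(R2) = 0.01675 S between n1,n2
  Y(R3) = 0.2336 S between n5,n2
  Y(R4) = 0.2283 S between n3,n2
  I1: injects 0.535 A into n0 (from n1)
  Y(R5) = 0.001799 S between n5,n3
  Y(R6) = 0.0004255 S between n1,n4
  L2: short n0↔n4 (DC inductor)
  Y(R7) = 0.0003333 S between n1,n0
  I2: injects 0.0988 A into n3 (from n4)
  Y(R8) = 0.0007874 S between n5,n2
  Y(R9) = 0.0002358 S between n4,n3
  I3: injects 0.0105 A into n4 (from n1)
  Y(R10) = 0.0001634 S between n3,n0
  I4: injects 0.006 A into n4 (from n5)
Assemble and solve the 7×7 MNA system:
  V(n1)=0.000  V(n2)=5.401  V(n3)=5.821  V(n4)=0.000  V(n5)=5.379
  i(L1)=0.4550  i(L2)=0.5360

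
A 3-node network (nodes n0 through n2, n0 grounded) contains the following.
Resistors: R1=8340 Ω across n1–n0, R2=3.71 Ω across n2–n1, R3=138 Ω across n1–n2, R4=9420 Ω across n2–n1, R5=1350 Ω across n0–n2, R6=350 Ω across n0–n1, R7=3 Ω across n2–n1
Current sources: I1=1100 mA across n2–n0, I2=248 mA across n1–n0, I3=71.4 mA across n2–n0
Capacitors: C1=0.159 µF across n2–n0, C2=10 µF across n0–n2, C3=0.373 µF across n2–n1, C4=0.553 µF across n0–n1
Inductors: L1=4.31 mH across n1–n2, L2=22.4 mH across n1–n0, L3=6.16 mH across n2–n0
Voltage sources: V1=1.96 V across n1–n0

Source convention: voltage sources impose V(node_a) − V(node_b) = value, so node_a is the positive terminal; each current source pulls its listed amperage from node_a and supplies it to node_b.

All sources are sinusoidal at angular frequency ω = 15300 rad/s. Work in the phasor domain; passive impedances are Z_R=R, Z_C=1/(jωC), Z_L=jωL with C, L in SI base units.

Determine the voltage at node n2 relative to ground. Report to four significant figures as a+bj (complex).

Apply KCL at each of the 2 non-ground nodes and solve the resulting linear system.
Node n1: branches {R1, I2, R2, L1, R3, L2, R4, C3, R6, C4, R7, V1} → V_1 = 1.960+0.000j
Node n2: branches {I1, C1, R2, C2, L1, R3, R4, L3, C3, R5, I3, R7} → V_2 = 0.03204-0.03744j
Source currents: i(V1)=-1.431-0.01548j

0.03204-0.03744j V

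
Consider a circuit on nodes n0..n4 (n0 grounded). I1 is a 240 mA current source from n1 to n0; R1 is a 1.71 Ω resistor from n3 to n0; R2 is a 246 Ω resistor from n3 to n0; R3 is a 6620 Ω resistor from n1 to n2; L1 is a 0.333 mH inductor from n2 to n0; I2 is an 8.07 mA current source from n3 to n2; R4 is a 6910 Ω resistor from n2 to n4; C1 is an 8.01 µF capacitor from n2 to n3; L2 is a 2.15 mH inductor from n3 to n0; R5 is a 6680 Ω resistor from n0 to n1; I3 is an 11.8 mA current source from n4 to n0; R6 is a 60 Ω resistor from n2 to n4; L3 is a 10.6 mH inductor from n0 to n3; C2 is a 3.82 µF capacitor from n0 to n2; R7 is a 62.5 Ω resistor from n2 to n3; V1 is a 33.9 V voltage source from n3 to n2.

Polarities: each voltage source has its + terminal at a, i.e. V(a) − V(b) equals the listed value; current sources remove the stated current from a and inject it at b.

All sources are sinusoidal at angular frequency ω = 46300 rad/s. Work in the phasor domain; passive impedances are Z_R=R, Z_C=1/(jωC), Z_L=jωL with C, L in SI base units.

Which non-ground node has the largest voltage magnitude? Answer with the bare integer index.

Apply KCL at each of the 4 non-ground nodes and solve the resulting linear system.
Node n1: branches {I1, R3, R5} → V_1 = -814.6+3.166j
Node n2: branches {R3, L1, I2, R4, C1, R6, C2, R7, V1} → V_2 = -33.05+6.303j
Node n3: branches {R1, R2, I2, C1, L2, L3, R7, V1} → V_3 = 0.8491+6.303j
Node n4: branches {R4, I3, R6} → V_4 = -33.75+6.303j
Source currents: i(V1)=-1.127-16.27j

1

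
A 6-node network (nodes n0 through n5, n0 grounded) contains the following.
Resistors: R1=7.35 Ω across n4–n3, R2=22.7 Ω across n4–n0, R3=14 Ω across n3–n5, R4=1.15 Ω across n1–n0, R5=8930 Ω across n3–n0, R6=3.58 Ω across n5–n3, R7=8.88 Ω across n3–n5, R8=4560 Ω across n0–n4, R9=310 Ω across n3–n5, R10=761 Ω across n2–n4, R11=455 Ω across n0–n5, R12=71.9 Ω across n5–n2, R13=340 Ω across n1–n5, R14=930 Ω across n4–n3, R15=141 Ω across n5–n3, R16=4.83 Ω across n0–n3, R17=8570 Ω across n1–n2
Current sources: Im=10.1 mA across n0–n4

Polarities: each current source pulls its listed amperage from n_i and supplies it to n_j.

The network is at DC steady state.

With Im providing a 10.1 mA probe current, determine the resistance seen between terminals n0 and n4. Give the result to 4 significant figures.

R_eq = 7.810 Ω

Element admittances at DC:
  Y(R1) = 0.1361 S between n4,n3
  Y(R2) = 0.04405 S between n4,n0
  Y(R3) = 0.07143 S between n3,n5
  Y(R4) = 0.8696 S between n1,n0
  Y(R5) = 0.0001120 S between n3,n0
  Y(R6) = 0.2793 S between n5,n3
  Y(R7) = 0.1126 S between n3,n5
  Y(R8) = 0.0002193 S between n0,n4
  Y(R9) = 0.003226 S between n3,n5
  Y(R10) = 0.001314 S between n2,n4
  Y(R11) = 0.002198 S between n0,n5
  Y(R12) = 0.01391 S between n5,n2
  Y(R13) = 0.002941 S between n1,n5
  Y(R14) = 0.001075 S between n4,n3
  Y(R15) = 0.007092 S between n5,n3
  Y(R16) = 0.2070 S between n0,n3
  Y(R17) = 0.0001167 S between n1,n2
  Im: injects 0.0101 A into n4 (from n0)
Assemble and solve the 5×5 MNA system:
  V(n1)=0.0001088  V(n2)=0.03477  V(n3)=0.03111  V(n4)=0.07888  V(n5)=0.03089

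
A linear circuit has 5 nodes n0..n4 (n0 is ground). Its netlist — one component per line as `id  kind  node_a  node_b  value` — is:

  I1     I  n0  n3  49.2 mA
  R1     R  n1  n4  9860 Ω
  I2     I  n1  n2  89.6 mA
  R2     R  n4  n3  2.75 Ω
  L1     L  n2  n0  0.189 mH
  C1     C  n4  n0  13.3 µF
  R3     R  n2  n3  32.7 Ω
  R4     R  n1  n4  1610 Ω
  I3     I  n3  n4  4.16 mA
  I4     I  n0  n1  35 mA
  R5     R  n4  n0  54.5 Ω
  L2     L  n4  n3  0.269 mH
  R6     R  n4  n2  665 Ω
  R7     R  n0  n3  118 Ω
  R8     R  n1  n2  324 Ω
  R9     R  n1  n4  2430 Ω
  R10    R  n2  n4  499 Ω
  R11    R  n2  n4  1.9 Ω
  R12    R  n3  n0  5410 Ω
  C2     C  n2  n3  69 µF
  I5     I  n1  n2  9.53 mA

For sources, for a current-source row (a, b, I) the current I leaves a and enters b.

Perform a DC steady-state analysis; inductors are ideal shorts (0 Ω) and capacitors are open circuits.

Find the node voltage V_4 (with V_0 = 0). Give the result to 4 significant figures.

MNA unknowns: 4 node voltages V₁..V_4 plus 2 source currents (L1, L2)
I1: z[0]−=0.0492, z[3]+=0.0492
R1: Y=0.0001014 on G[1,4]
I2: z[1]−=0.0896, z[2]+=0.0896
R2: Y=0.3636 on G[4,3]
L1: row V2−V0=0, i_L1 at 2,0
C1: Y=0.000 on G[4,0]
R3: Y=0.03058 on G[2,3]
R4: Y=0.0006211 on G[1,4]
I3: z[3]−=0.00416, z[4]+=0.00416
I4: z[0]−=0.035, z[1]+=0.035
R5: Y=0.01835 on G[4,0]
L2: row V4−V3=0, i_L2 at 4,3
R6: Y=0.001504 on G[4,2]
R7: Y=0.008475 on G[0,3]
R8: Y=0.003086 on G[1,2]
R9: Y=0.0004115 on G[1,4]
R10: Y=0.002004 on G[2,4]
R11: Y=0.5263 on G[2,4]
R12: Y=0.0001848 on G[3,0]
C2: Y=0.000 on G[2,3]
I5: z[1]−=0.00953, z[2]+=0.00953
solve → V1=-15.18, V2=0.000, V3=0.05434, V4=0.05434
aux → i_L1=0.08273, i_L2=-0.04291

0.05434 V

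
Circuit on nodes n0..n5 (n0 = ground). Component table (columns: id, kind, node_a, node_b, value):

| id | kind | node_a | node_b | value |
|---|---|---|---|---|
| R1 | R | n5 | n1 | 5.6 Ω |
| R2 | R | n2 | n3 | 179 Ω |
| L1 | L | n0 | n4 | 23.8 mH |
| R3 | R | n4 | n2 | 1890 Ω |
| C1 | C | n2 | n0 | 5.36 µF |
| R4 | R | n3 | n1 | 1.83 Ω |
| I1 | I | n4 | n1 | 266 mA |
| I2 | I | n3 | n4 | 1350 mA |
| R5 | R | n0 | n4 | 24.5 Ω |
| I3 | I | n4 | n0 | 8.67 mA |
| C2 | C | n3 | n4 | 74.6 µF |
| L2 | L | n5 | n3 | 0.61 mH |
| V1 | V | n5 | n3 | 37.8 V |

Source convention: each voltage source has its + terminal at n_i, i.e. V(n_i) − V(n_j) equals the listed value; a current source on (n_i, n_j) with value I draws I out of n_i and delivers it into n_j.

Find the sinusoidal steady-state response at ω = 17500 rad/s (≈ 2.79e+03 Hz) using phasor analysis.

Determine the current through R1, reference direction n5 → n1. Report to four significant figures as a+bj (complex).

Element admittances at ω=17500 rad/s:
  Y(R1) = 0.1786+0.000j S between n5,n1
  Y(R2) = 0.005587+0.000j S between n2,n3
  Y(L1) = 0.000-0.002401j S between n0,n4
  Y(R3) = 0.0005291+0.000j S between n4,n2
  Y(C1) = 0.000+0.09380j S between n2,n0
  Y(R4) = 0.5464+0.000j S between n3,n1
  I1: injects 0.266 A into n1 (from n4)
  I2: injects 1.35 A into n4 (from n3)
  Y(R5) = 0.04082+0.000j S between n0,n4
  I3: injects 0.00867 A into n0 (from n4)
  Y(C2) = 0.000+1.305j S between n3,n4
  Y(L2) = 0.000-0.09368j S between n5,n3
  V1: constraint V(n5)−V(n3) = 37.8
Assemble and solve the 6×6 MNA system:
  V(n1)=9.500+0.7236j  V(n2)=0.04158+0.01421j  V(n3)=-0.1766+0.7236j  V(n4)=-0.1735-0.1058j  V(n5)=37.62+0.7236j
  i(V1)=-5.022+3.541j

5.022+0.000j A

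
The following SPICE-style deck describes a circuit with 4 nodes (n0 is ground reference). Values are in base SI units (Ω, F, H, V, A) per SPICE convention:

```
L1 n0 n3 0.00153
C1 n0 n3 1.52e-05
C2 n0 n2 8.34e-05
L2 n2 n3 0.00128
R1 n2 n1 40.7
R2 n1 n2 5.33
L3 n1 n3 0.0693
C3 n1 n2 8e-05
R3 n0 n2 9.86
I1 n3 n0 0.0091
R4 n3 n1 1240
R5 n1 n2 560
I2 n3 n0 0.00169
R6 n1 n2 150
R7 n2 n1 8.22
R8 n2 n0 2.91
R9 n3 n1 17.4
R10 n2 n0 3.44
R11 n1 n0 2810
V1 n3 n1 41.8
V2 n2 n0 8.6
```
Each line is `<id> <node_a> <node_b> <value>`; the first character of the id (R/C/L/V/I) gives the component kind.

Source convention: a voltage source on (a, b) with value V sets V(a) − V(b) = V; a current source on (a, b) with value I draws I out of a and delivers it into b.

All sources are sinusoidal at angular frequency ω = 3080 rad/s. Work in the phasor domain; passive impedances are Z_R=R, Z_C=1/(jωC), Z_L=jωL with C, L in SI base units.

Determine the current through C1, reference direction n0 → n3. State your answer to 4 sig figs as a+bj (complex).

Apply KCL at each of the 3 non-ground nodes and solve the resulting linear system.
Node n1: branches {R1, R2, L3, C3, R4, R5, R6, R7, R9, R11, V1} → V_1 = -13.64+44.06j
Node n2: branches {C2, L2, R1, R2, C3, R3, R5, R6, R7, R8, R10, V2} → V_2 = 8.600+0.000j
Node n3: branches {L1, C1, L2, L3, I1, R4, I2, R9, V1} → V_3 = 28.16+44.06j
Source currents: i(V1)=-20.91+9.814j, i(V2)=-13.62+2.432j

2.063-1.318j A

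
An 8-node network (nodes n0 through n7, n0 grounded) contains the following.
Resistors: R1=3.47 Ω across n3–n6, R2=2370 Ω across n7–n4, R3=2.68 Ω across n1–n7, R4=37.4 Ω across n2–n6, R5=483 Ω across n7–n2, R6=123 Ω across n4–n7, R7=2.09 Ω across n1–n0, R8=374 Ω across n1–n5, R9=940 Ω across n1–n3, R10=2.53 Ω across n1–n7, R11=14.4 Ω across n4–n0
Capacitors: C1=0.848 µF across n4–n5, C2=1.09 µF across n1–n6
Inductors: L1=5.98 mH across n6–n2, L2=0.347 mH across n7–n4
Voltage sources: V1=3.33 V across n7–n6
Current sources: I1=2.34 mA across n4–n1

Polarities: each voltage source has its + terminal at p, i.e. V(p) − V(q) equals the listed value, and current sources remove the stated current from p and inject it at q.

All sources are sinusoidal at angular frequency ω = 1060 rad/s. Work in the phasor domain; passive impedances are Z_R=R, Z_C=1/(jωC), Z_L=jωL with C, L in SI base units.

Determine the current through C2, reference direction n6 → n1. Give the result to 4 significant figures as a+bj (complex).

-5.425e-06-0.003846j A

Apply KCL at each of the 7 non-ground nodes and solve the resulting linear system.
Node n1: branches {R3, R7, R8, R9, C2, R10, I1} → V_1 = -0.0001926-0.0004818j
Node n2: branches {R4, R5, L1} → V_2 = -3.321+0.04651j
Node n3: branches {R1, R9} → V_3 = -3.317+0.004196j
Node n4: branches {C1, R2, R6, L2, R11, I1} → V_4 = 0.001327+0.003320j
Node n5: branches {C1, R8} → V_5 = -0.001187+0.0003631j
Node n6: branches {R1, R4, L1, C2, V1} → V_6 = -3.329+0.004214j
Node n7: branches {R2, R3, R5, R6, L2, R10, V1} → V_7 = 0.001244+0.004214j
Source currents: i(V1)=-0.01041-0.003753j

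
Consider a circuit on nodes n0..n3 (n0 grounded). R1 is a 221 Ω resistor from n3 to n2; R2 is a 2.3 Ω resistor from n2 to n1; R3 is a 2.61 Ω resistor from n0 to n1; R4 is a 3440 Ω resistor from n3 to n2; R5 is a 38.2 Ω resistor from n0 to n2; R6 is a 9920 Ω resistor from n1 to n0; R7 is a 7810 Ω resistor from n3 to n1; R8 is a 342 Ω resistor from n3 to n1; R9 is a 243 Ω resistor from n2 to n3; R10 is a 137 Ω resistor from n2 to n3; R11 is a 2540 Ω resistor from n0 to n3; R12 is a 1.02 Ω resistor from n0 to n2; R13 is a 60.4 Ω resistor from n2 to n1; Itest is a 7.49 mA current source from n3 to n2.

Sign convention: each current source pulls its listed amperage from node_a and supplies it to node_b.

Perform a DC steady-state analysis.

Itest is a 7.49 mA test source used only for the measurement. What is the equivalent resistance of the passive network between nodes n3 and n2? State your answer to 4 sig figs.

Element admittances at DC:
  Y(R1) = 0.004525 S between n3,n2
  Y(R2) = 0.4348 S between n2,n1
  Y(R3) = 0.3831 S between n0,n1
  Y(R4) = 0.0002907 S between n3,n2
  Y(R5) = 0.02618 S between n0,n2
  Y(R6) = 0.0001008 S between n1,n0
  Y(R7) = 0.0001280 S between n3,n1
  Y(R8) = 0.002924 S between n3,n1
  Y(R9) = 0.004115 S between n2,n3
  Y(R10) = 0.007299 S between n2,n3
  Y(R11) = 0.0003937 S between n0,n3
  Y(R12) = 0.9804 S between n0,n2
  Y(R13) = 0.01656 S between n2,n1
  Itest: injects 0.00749 A into n2 (from n3)
Assemble and solve the 3×3 MNA system:
  V(n1)=-0.001083  V(n2)=0.0005613  V(n3)=-0.3804

R_eq = 50.86 Ω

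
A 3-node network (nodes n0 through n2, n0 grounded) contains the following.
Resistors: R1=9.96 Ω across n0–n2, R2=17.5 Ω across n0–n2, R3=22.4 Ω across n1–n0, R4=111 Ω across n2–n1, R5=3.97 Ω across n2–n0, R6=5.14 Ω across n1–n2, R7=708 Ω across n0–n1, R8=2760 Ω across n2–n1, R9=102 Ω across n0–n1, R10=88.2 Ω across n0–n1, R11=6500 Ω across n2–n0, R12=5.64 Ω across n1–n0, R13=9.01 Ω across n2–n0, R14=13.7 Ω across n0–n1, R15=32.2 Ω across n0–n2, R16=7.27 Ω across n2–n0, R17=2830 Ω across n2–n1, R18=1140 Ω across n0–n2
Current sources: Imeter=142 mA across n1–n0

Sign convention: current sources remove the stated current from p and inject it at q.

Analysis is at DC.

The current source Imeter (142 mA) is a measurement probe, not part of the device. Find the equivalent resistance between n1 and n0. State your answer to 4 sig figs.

R_eq = 2.105 Ω

MNA unknowns: 2 node voltages V₁..V_2
R1: Y=0.1004 on G[0,2]
R2: Y=0.05714 on G[0,2]
R3: Y=0.04464 on G[1,0]
R4: Y=0.009009 on G[2,1]
R5: Y=0.2519 on G[2,0]
R6: Y=0.1946 on G[1,2]
R7: Y=0.001412 on G[0,1]
R8: Y=0.0003623 on G[2,1]
R9: Y=0.009804 on G[0,1]
R10: Y=0.01134 on G[0,1]
R11: Y=0.0001538 on G[2,0]
R12: Y=0.1773 on G[1,0]
R13: Y=0.1110 on G[2,0]
R14: Y=0.07299 on G[0,1]
R15: Y=0.03106 on G[0,2]
R16: Y=0.1376 on G[2,0]
R17: Y=0.0003534 on G[2,1]
R18: Y=0.0008772 on G[0,2]
Imeter: z[1]−=0.142, z[0]+=0.142
solve → V1=-0.2989, V2=-0.06827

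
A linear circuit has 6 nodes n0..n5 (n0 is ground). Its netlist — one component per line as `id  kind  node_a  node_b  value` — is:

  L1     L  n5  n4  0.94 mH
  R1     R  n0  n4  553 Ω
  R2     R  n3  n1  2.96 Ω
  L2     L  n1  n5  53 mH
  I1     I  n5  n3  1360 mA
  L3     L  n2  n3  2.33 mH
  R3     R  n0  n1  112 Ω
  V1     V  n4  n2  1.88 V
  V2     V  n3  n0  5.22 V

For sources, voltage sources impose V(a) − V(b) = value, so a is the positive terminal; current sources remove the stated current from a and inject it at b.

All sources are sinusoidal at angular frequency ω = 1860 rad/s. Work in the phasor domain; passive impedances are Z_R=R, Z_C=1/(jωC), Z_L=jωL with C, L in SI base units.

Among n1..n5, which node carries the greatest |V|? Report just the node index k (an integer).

5

Apply KCL at each of the 5 non-ground nodes and solve the resulting linear system.
Node n1: branches {R2, L2, R3} → V_1 = 4.858-0.06057j
Node n2: branches {L3, V1} → V_2 = 5.085-5.606j
Node n3: branches {R2, I1, L3, V2} → V_3 = 5.220+0.000j
Node n4: branches {L1, R1, V1} → V_4 = 6.965-5.606j
Node n5: branches {L1, L2, I1} → V_5 = 6.928-7.846j
Source currents: i(V1)=-1.294+0.03114j, i(V2)=-0.05597+0.01068j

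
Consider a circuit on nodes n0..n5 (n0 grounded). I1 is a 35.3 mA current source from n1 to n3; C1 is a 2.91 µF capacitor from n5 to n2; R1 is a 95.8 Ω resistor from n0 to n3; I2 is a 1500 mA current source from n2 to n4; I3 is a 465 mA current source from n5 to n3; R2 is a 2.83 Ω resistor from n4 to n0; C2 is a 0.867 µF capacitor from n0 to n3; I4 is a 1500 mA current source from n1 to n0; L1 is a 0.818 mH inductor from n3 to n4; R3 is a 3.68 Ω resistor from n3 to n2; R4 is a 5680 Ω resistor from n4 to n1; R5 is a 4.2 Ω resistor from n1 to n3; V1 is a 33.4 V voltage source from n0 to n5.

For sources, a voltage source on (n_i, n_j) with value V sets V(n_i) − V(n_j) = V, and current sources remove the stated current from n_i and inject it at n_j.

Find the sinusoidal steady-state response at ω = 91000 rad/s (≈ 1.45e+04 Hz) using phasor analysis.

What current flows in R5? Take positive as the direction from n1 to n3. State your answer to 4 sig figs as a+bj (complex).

Element admittances at ω=91000 rad/s:
  I1: injects 0.0353 A into n3 (from n1)
  Y(C1) = 0.000+0.2648j S between n5,n2
  Y(R1) = 0.01044+0.000j S between n0,n3
  I2: injects 1.5 A into n4 (from n2)
  I3: injects 0.465 A into n3 (from n5)
  Y(R2) = 0.3534+0.000j S between n4,n0
  Y(C2) = 0.000+0.07890j S between n0,n3
  I4: injects 1.5 A into n0 (from n1)
  Y(L1) = 0.000-0.01343j S between n3,n4
  Y(R3) = 0.2717+0.000j S between n3,n2
  Y(R4) = 0.0001761+0.000j S between n4,n1
  Y(R5) = 0.2381+0.000j S between n1,n3
  V1: constraint V(n0)−V(n5) = 33.4
Assemble and solve the 6×6 MNA system:
  V(n1)=-33.69+11.46j  V(n2)=-27.35+5.576j  V(n3)=-27.27+11.47j  V(n4)=4.616+1.217j  V(n5)=-33.40+0.000j
  i(V1)=1.942-1.601j

-1.529-0.001804j A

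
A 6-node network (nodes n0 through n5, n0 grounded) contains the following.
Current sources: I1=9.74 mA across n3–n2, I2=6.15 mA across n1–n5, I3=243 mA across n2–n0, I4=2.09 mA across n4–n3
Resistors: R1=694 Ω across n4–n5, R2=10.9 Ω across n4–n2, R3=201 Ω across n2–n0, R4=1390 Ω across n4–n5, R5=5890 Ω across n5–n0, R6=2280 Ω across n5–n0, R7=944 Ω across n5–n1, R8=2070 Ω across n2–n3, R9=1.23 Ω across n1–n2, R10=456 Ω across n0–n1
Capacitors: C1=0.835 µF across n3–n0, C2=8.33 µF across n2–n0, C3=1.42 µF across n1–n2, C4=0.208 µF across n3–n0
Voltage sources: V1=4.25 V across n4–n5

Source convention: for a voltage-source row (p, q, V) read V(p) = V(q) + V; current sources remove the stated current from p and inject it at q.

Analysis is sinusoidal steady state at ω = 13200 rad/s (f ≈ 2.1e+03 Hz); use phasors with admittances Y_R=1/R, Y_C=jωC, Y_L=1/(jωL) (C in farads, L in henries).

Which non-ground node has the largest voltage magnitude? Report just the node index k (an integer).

Apply KCL at each of the 5 non-ground nodes and solve the resulting linear system.
Node n1: branches {I2, C3, R7, R9, R10} → V_1 = -0.1681+2.100j
Node n2: branches {I1, R2, R3, C2, C3, R8, I3, R9} → V_2 = -0.1555+2.105j
Node n3: branches {I1, C1, R8, C4, I4} → V_3 = 0.05412+0.5630j
Node n4: branches {R1, R2, R4, I4, V1} → V_4 = -0.03528+2.092j
Node n5: branches {R1, R4, R5, I2, R6, R7, V1} → V_5 = -4.285+2.092j
Source currents: i(V1)=-0.02230+0.001264j

5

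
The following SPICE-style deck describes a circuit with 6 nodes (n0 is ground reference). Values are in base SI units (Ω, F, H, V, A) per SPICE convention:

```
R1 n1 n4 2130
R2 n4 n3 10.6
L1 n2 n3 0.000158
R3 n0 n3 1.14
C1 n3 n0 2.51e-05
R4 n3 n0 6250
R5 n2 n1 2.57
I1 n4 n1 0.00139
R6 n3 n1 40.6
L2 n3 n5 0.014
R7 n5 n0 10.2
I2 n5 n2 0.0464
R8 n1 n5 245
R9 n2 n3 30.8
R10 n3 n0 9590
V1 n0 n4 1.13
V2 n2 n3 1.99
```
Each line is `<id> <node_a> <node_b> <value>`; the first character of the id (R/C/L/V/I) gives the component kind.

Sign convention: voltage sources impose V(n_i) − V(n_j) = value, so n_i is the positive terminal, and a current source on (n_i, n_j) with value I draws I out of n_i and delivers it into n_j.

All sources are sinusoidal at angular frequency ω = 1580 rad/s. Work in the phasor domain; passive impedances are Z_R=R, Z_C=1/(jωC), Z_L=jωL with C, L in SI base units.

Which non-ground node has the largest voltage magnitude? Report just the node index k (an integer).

2

Element admittances at ω=1580 rad/s:
  Y(R1) = 0.0004695+0.000j S between n1,n4
  Y(R2) = 0.09434+0.000j S between n4,n3
  Y(L1) = 0.000-4.006j S between n2,n3
  Y(R3) = 0.8772+0.000j S between n0,n3
  Y(C1) = 0.000+0.03966j S between n3,n0
  Y(R4) = 0.0001600+0.000j S between n3,n0
  Y(R5) = 0.3891+0.000j S between n2,n1
  I1: injects 0.00139 A into n1 (from n4)
  Y(R6) = 0.02463+0.000j S between n3,n1
  Y(L2) = 0.000-0.04521j S between n3,n5
  Y(R7) = 0.09804+0.000j S between n5,n0
  I2: injects 0.0464 A into n2 (from n5)
  Y(R8) = 0.004082+0.000j S between n1,n5
  Y(R9) = 0.03247+0.000j S between n2,n3
  Y(R10) = 0.0001043+0.000j S between n3,n0
  V1: constraint V(n0)−V(n4) = 1.13
  V2: constraint V(n2)−V(n3) = 1.99
Assemble and solve the 7×7 MNA system:
  V(n1)=1.775+0.01306j  V(n2)=1.914+0.01429j  V(n3)=-0.07600+0.01429j  V(n4)=-1.130+0.000j  V(n5)=-0.3280-0.1110j
  i(V1)=-0.09941-0.001355j  i(V2)=-0.07235+7.971j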